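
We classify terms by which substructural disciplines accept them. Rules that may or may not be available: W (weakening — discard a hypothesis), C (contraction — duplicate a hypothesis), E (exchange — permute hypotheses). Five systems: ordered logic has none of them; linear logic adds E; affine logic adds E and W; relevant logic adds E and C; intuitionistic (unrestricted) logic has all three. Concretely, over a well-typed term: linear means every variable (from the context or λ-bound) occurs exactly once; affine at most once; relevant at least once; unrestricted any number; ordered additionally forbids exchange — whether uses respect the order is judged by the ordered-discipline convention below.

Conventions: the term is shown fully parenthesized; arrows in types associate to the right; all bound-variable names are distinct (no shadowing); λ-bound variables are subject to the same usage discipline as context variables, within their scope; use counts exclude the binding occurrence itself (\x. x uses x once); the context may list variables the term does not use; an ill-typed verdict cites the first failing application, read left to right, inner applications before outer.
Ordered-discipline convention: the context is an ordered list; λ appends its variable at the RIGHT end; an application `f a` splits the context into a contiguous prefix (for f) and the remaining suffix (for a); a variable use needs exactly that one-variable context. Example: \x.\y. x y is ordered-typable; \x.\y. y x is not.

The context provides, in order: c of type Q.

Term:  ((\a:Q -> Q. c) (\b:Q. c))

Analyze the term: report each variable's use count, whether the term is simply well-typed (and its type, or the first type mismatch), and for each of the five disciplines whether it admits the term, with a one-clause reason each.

usage: c ×2; a [bound] ×0; b [bound] ×0
use order (left to right): c, c
typing: the term checks, with type Q
ordered: ✗ — c ×2 used more than once (contraction); unused: a, b — weakening required
linear: ✗ — c ×2 used more than once (contraction); unused: a, b — weakening required
affine: ✗ — c ×2 used more than once (contraction)
relevant: ✗ — unused: a, b — weakening required
unrestricted: ✓ — type-checks (Q) and nothing is barred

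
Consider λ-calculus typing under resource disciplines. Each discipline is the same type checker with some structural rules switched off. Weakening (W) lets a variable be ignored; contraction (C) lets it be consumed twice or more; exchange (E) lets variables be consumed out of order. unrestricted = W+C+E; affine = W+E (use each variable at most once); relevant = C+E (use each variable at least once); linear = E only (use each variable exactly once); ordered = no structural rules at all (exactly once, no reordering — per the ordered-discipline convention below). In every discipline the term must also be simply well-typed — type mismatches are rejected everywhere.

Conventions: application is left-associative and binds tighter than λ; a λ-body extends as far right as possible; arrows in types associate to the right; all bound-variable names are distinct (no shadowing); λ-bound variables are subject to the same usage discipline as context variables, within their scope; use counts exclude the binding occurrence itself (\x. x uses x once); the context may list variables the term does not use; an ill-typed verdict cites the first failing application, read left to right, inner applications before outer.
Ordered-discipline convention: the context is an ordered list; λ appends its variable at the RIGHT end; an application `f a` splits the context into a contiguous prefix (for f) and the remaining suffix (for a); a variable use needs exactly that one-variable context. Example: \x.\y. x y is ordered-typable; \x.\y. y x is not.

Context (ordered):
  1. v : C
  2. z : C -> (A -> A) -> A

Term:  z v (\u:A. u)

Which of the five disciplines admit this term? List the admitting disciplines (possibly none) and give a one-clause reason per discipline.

accepted by: linear, affine, relevant, unrestricted
usage: v ×1, z ×1, u (λ-bound) ×1
uses in reading order: z, v, u
typing: ✓ — A
ordered ✗ (no contiguous prefix/suffix split fits z, v, u)
linear ✓ (single use per variable (v, z, u))
affine ✓ (v, z, u: no repeats, contraction unneeded)
relevant ✓ (v, z, u: all used, weakening unneeded)
unrestricted ✓ (simply typable at A; W, C, E all held)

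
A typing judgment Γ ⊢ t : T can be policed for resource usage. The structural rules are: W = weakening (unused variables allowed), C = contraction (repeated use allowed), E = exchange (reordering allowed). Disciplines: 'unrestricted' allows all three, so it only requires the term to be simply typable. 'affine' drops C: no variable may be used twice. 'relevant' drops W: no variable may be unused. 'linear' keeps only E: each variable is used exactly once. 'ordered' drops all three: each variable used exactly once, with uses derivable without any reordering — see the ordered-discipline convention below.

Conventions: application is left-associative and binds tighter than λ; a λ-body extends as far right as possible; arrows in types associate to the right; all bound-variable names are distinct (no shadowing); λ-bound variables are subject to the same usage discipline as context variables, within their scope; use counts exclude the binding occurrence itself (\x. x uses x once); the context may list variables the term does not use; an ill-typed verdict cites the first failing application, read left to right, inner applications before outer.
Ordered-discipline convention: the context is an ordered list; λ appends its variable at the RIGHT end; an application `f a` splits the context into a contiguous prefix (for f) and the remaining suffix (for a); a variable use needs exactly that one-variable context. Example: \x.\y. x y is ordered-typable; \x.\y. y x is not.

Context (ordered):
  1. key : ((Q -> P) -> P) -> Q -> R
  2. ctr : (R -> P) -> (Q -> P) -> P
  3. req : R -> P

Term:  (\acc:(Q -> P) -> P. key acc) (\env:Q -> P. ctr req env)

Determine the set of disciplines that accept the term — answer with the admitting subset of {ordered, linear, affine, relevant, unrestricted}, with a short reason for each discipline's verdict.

accepted by: ordered, linear, affine, relevant, unrestricted
counts: key: 1×, ctr: 1×, req: 1×, acc [bound]: 1×, env [bound]: 1×
uses in reading order: key, acc, ctr, req, env
typing: well-typed — term : Q -> R
ordered ✓ (one use each (key, ctr, req, acc, env); ordered split holds)
linear ✓ (each of key, ctr, req, acc, env used exactly once)
affine ✓ (at most one use each (key, ctr, req, acc, env))
relevant ✓ (none of key, ctr, req, acc, env goes unused)
unrestricted ✓ (simply typable at Q -> R; W, C, E all held)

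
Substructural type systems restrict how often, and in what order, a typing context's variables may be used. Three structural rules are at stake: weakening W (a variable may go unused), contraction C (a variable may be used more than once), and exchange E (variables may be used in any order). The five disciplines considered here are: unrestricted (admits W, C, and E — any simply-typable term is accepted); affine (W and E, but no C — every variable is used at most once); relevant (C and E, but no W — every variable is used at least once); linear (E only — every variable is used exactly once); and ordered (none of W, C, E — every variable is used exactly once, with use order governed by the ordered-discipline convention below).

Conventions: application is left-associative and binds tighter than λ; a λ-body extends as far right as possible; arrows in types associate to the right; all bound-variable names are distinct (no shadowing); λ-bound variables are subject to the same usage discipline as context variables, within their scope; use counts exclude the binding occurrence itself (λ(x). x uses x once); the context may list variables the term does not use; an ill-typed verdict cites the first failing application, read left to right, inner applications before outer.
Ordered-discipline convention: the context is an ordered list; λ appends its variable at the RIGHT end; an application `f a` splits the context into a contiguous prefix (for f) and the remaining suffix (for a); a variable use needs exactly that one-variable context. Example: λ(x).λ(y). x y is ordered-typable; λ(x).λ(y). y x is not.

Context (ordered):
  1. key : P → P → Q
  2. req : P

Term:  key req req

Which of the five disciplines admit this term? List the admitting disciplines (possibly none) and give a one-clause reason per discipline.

admitted by: relevant, unrestricted
variable uses: key ×1, req ×2
uses in reading order: key, req, req
typing: the term checks, with type Q
ordered: ✗, needs contraction — req ×2
linear: ✗, needs contraction — req ×2
affine: ✗, needs contraction — req ×2
relevant: ✓, every one of key, req appears
unrestricted: ✓, simply typable at Q; W, C, E all held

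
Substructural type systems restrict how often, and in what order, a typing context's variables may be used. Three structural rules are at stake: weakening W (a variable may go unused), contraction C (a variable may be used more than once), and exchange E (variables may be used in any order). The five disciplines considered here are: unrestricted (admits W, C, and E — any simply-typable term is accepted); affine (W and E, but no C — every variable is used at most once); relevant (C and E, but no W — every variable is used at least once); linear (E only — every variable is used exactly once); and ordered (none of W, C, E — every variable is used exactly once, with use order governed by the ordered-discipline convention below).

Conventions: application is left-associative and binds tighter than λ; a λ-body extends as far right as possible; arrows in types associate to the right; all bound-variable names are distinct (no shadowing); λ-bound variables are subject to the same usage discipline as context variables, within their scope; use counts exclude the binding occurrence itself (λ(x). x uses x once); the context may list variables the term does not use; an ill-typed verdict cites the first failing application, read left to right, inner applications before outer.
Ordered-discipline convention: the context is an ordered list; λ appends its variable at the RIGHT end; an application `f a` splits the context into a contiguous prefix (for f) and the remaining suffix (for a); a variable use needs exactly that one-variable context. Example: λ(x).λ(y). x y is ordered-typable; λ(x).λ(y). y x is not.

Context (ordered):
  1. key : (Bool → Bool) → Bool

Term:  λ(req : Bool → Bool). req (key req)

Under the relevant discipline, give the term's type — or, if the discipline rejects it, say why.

term : (Bool → Bool) → Bool
counts: key=1; req [bound]=2
uses in reading order: req, key, req
typing: well-typed at (Bool → Bool) → Bool
per-discipline verdicts: ordered ✗, linear ✗, affine ✗, relevant ✓, unrestricted ✓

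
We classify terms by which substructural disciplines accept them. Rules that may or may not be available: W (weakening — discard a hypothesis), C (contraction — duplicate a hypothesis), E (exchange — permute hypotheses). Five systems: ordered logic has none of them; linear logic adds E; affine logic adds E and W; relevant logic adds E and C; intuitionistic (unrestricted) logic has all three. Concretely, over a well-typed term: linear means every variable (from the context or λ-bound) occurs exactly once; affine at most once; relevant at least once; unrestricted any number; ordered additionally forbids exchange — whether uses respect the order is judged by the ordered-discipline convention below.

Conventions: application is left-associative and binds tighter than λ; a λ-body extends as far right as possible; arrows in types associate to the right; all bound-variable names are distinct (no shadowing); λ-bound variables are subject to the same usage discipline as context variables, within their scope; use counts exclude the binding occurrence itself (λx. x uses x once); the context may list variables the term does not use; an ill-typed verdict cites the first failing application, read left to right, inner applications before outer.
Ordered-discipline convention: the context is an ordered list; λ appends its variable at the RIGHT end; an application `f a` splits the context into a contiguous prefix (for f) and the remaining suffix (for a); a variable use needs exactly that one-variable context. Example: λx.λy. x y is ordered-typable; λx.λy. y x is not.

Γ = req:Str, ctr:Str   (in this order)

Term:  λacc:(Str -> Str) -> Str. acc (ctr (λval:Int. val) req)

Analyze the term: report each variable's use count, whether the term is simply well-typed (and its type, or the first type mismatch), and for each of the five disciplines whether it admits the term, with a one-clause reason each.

usage: req=1, ctr=1, acc [bound]=1, val [bound]=1
uses in reading order: acc, ctr, val, req
typing: ill-typed: non-function type Str applied to an argument
ordered: ✗ — not simply typable
linear: ✗ — fails simple typing
affine: ✗ — a type mismatch blocks all five
relevant: ✗ — the type mismatch rejects it
unrestricted: ✗ — not simply typable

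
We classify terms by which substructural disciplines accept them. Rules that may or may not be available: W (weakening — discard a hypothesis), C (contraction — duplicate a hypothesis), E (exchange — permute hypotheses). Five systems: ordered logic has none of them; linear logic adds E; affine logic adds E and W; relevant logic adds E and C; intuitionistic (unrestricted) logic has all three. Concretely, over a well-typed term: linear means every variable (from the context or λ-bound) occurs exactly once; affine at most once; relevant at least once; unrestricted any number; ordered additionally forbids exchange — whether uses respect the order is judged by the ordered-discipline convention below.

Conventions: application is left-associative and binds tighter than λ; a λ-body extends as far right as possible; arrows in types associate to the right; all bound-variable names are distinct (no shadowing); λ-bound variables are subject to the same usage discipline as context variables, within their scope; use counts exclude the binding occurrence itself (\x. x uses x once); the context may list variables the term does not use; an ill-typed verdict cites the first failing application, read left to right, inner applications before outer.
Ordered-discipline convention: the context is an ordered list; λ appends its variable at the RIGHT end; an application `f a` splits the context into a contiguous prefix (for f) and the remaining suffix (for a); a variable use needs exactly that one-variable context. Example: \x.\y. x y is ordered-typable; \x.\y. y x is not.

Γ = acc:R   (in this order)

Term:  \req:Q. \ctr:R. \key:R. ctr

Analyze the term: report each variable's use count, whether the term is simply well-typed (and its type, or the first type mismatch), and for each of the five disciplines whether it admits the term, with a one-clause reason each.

variable uses: acc ×0; req (bound) ×0; ctr (bound) ×1; key (bound) ×0
use order (left to right): ctr
typing: well-typed at Q → R → R → R
ordered ✗ (unused: acc, req, key — weakening required)
linear ✗ (unused: acc, req, key — weakening required)
affine ✓ (at most one use each (acc, req, ctr, key))
relevant ✗ (unused: acc, req, key — weakening required)
unrestricted ✓ (type-checks (Q → R → R → R) and nothing is barred)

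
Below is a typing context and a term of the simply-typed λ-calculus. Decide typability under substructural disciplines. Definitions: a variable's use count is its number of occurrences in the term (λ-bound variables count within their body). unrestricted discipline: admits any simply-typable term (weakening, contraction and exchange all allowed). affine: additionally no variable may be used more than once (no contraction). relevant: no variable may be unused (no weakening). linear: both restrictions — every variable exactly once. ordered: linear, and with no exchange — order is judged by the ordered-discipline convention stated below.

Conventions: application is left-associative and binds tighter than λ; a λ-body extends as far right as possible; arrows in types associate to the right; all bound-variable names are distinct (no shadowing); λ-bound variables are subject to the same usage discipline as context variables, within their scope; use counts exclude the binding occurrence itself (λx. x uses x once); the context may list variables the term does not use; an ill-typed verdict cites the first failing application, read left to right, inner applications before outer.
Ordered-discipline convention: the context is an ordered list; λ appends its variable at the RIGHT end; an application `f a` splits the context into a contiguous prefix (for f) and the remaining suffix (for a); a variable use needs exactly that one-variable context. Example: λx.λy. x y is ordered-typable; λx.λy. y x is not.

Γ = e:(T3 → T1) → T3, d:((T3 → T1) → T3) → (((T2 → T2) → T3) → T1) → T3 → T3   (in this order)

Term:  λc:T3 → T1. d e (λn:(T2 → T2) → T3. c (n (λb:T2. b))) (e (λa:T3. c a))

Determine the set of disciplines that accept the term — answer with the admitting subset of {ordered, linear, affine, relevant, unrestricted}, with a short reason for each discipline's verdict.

admitted in: relevant, unrestricted
use counts: e: 2×; d: 1×; c (bound): 2×; n (bound): 1×; b (bound): 1×; a (bound): 1×
uses in reading order: d, e, c, n, b, e, c, a
typing: well-typed — term : (T3 → T1) → T3
ordered ✗ (repeated use of e ×2, c ×2)
linear ✗ (repeated use of e ×2, c ×2)
affine ✗ (repeated use of e ×2, c ×2)
relevant ✓ (none of e, d, c, n, b, a goes unused)
unrestricted ✓ (typability at (T3 → T1) → T3 is all that's needed)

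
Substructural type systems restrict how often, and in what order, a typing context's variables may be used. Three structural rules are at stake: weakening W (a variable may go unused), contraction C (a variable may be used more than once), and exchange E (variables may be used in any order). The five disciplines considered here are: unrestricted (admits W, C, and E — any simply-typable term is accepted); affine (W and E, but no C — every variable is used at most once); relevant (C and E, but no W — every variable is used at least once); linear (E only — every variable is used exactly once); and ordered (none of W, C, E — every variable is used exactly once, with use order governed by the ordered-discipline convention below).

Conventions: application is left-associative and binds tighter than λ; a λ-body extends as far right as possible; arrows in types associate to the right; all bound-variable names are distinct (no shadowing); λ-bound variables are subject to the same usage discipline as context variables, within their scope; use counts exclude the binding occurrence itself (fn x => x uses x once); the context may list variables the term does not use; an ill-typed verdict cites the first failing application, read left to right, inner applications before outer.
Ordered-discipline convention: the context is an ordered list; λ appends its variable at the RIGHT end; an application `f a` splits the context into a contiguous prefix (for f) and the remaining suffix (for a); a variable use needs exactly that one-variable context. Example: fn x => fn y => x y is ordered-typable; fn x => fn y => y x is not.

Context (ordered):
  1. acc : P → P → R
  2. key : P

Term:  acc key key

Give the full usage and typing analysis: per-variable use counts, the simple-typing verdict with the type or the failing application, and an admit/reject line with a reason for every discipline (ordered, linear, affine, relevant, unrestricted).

usage: acc=1, key=2
uses in reading order: acc, key, key
typing: well-typed at R
ordered: ✗, uses contraction: key ×2
linear: ✗, uses contraction: key ×2
affine: ✗, uses contraction: key ×2
relevant: ✓, at least one use each (acc, key)
unrestricted: ✓, typability at R is all that's needed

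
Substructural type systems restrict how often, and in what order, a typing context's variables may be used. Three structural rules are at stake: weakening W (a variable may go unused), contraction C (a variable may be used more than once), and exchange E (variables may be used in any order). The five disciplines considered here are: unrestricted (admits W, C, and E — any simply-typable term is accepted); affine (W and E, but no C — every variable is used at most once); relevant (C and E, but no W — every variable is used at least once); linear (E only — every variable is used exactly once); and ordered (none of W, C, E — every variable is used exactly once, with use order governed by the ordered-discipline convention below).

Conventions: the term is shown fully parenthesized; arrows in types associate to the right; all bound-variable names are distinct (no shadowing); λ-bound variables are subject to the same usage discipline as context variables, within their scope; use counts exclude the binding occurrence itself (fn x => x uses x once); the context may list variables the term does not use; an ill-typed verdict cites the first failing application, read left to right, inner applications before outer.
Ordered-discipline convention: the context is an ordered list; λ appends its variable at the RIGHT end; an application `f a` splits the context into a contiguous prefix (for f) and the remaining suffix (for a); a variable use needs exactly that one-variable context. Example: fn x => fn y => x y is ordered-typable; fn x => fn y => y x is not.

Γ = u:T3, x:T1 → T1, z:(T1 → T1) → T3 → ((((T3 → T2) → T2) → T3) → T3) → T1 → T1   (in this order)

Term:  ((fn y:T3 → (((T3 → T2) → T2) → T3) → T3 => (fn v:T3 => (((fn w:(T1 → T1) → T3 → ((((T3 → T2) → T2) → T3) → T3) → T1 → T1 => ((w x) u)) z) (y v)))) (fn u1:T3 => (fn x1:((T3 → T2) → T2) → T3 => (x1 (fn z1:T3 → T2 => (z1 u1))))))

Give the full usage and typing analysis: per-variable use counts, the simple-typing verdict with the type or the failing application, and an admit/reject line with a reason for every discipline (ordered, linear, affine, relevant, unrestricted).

usage: u ×1, x ×1, z ×1, y (bound) ×1, v (bound) ×1, w (bound) ×1, u1 (bound) ×1, x1 (bound) ×1, z1 (bound) ×1
use order (left to right): w, x, u, z, y, v, x1, z1, u1
typing: well-typed at T3 → T1 → T1
ordered: ✗ — no contiguous prefix/suffix split fits w, x, u, z, y, v, x1, z1, u1
linear: ✓ — single use per variable (u, x, z, y, v, w, u1, x1, z1)
affine: ✓ — u, x, z, y, v, w, u1, x1, z1: no repeats, contraction unneeded
relevant: ✓ — none of u, x, z, y, v, w, u1, x1, z1 goes unused
unrestricted: ✓ — simply typable at T3 → T1 → T1; W, C, E all held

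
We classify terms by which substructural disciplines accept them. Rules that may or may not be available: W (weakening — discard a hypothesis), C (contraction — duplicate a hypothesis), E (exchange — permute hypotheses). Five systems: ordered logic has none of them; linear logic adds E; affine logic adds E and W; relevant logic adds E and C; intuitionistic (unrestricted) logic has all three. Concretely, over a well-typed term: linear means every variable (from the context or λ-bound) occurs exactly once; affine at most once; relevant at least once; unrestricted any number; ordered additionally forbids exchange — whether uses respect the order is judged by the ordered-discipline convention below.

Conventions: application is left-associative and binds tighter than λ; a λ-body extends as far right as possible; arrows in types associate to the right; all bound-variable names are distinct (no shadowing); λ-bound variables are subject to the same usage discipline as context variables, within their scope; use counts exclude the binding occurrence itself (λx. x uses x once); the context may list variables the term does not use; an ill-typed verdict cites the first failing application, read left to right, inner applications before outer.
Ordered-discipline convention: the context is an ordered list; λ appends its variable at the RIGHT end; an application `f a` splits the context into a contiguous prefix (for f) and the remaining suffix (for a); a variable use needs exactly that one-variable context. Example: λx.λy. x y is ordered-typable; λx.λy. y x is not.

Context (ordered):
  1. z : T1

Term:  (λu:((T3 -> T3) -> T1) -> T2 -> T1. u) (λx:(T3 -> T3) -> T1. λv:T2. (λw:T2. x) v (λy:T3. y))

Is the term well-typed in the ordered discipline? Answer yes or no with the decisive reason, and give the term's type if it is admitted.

no — needs weakening: z, w unused
usage: z ×0, u (λ-bound) ×1, x (λ-bound) ×1, v (λ-bound) ×1, w (λ-bound) ×0, y (λ-bound) ×1
order of uses: u, x, v, y
typing: well-typed at ((T3 -> T3) -> T1) -> T2 -> T1
summary: ordered ✗ · linear ✗ · affine ✓ · relevant ✗ · unrestricted ✓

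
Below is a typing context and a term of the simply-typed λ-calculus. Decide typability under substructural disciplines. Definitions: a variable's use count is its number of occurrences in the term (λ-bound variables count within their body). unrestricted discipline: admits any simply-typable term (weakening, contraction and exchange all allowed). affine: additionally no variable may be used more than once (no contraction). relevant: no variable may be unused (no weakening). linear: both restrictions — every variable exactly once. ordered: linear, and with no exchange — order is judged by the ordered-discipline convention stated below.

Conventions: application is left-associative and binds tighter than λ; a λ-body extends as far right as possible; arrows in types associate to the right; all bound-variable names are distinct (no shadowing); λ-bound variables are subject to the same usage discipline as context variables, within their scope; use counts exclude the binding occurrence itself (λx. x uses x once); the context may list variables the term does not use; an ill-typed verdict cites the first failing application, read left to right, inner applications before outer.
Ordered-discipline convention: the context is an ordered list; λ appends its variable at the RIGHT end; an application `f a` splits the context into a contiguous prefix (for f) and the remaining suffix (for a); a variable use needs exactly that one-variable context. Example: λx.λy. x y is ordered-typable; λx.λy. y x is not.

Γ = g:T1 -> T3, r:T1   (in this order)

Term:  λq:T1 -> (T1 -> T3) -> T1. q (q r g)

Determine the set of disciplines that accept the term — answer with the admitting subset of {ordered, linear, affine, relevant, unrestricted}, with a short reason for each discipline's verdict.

admitting disciplines: relevant, unrestricted
variable uses: g=1; r=1; q (bound)=2
order of uses: q, q, r, g
typing: well-typed at (T1 -> (T1 -> T3) -> T1) -> (T1 -> T3) -> T1
ordered ✗ (q ×2 used more than once (contraction))
linear ✗ (q ×2 used more than once (contraction))
affine ✗ (q ×2 used more than once (contraction))
relevant ✓ (none of g, r, q goes unused)
unrestricted ✓ (typability at (T1 -> (T1 -> T3) -> T1) -> (T1 -> T3) -> T1 is all that's needed)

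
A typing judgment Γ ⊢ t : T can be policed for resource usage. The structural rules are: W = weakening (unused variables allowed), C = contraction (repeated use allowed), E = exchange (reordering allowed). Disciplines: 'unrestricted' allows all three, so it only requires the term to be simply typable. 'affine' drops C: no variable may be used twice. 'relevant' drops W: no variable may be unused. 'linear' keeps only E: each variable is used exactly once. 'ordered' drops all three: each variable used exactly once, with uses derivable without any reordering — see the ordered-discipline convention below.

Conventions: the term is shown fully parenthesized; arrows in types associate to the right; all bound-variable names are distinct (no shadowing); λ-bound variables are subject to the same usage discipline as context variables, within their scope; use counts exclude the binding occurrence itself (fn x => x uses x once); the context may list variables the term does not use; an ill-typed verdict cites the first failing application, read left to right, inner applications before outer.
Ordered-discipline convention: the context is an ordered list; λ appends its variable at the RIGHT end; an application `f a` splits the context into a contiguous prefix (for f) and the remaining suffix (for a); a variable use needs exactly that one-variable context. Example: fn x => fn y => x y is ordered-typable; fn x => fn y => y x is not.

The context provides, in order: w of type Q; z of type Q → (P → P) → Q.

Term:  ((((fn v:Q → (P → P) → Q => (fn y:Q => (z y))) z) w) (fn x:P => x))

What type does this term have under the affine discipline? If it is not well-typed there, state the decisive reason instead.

not well-typed under affine — uses contraction: z ×2
use counts: w: 1, z: 2, v (bound): 0, y (bound): 1, x (bound): 1
use order (left to right): z, y, z, w, x
typing: ✓ — Q
summary: ordered ✗ · linear ✗ · affine ✗ · relevant ✗ · unrestricted ✓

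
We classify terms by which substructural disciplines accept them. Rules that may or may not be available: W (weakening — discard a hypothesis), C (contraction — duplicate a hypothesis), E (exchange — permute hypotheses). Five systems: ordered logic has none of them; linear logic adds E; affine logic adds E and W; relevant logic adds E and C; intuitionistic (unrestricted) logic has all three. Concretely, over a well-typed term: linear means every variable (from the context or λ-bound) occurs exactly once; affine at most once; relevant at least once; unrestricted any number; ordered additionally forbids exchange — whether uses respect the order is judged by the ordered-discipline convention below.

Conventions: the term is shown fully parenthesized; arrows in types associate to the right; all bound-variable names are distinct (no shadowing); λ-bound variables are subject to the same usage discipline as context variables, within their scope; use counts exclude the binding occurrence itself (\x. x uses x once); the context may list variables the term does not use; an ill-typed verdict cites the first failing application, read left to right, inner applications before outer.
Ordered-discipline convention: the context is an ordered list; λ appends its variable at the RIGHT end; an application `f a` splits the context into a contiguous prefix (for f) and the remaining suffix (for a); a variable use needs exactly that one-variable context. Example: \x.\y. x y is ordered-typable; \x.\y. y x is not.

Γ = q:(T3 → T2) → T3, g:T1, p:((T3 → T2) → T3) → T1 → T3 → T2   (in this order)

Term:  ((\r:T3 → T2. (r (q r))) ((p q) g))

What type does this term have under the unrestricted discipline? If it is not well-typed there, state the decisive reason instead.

term : T2
counts: q: 2×; g: 1×; p: 1×; r (bound): 2×
order of uses: r, q, r, p, q, g
typing: the term checks, with type T2
per-discipline verdicts: ordered ✗ | linear ✗ | affine ✗ | relevant ✓ | unrestricted ✓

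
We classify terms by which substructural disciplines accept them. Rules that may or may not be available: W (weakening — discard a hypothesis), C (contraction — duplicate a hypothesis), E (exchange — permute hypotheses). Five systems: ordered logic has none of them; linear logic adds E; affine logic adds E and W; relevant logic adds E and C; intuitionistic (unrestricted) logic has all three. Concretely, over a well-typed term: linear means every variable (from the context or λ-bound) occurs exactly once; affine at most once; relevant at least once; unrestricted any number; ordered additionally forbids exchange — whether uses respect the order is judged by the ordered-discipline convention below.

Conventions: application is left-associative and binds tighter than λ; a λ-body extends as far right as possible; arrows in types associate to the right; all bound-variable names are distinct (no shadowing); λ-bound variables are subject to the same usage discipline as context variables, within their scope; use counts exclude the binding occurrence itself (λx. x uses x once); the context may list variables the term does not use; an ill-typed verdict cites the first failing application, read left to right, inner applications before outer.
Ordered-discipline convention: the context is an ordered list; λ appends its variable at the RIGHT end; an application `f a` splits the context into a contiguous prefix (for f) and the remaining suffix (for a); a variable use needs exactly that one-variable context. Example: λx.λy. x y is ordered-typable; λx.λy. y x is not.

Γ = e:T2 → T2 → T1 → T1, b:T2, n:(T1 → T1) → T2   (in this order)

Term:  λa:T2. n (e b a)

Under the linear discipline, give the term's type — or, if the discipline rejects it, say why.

term : T2 → T2
usage: e: 1×, b: 1×, n: 1×, a [bound]: 1×
order of uses: n, e, b, a
typing: the term checks, with type T2 → T2
per-discipline verdicts: ordered ✗ · linear ✓ · affine ✓ · relevant ✓ · unrestricted ✓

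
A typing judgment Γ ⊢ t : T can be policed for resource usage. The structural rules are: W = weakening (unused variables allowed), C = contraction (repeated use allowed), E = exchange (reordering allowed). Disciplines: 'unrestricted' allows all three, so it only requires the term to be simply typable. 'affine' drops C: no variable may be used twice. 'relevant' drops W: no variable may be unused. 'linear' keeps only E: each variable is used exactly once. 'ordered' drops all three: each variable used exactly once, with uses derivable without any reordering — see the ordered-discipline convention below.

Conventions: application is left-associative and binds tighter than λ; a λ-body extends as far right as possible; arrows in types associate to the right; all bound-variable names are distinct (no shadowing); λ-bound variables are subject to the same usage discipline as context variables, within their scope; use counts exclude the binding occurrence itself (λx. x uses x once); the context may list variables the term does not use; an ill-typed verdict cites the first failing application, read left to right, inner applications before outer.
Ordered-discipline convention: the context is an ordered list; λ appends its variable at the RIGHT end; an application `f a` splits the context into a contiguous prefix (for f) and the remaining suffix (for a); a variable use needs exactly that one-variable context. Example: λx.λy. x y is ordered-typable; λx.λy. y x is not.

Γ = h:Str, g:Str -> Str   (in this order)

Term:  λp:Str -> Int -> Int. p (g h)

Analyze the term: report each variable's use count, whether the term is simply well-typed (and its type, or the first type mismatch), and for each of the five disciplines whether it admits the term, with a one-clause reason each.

usage: h: 1×; g: 1×; p (λ-bound): 1×
order of uses: p, g, h
typing: ✓ — (Str -> Int -> Int) -> Int -> Int
ordered: ✗, needs exchange: uses follow p, g, h
linear: ✓, h, g, p: one use apiece
affine: ✓, h, g, p: no repeats, contraction unneeded
relevant: ✓, at least one use each (h, g, p)
unrestricted: ✓, type-checks ((Str -> Int -> Int) -> Int -> Int) and nothing is barred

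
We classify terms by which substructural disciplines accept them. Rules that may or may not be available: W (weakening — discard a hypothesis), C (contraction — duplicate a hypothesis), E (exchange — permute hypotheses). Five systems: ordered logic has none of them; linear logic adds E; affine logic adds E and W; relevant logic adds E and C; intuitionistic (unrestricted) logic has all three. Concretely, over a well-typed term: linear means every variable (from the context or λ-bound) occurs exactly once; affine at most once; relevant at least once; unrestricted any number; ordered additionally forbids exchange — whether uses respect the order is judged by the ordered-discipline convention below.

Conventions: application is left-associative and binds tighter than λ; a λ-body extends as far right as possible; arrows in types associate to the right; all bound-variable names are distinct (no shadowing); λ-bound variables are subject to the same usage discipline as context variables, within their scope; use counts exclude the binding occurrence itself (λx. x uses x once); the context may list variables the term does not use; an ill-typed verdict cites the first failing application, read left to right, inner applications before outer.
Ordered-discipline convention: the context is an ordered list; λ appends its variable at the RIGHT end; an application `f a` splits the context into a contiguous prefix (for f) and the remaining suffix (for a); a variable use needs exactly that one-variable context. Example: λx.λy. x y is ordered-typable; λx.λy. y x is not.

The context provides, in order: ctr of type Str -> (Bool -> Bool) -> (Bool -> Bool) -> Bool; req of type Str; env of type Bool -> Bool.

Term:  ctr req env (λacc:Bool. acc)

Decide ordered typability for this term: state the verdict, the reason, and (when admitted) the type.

yes — one use each (ctr, req, env, acc); ordered split holds; term : Bool
use counts: ctr ×1; req ×1; env ×1; acc [bound] ×1
left-to-right use order: ctr, req, env, acc
typing: well-typed at Bool
per-discipline verdicts: ordered ✓ | linear ✓ | affine ✓ | relevant ✓ | unrestricted ✓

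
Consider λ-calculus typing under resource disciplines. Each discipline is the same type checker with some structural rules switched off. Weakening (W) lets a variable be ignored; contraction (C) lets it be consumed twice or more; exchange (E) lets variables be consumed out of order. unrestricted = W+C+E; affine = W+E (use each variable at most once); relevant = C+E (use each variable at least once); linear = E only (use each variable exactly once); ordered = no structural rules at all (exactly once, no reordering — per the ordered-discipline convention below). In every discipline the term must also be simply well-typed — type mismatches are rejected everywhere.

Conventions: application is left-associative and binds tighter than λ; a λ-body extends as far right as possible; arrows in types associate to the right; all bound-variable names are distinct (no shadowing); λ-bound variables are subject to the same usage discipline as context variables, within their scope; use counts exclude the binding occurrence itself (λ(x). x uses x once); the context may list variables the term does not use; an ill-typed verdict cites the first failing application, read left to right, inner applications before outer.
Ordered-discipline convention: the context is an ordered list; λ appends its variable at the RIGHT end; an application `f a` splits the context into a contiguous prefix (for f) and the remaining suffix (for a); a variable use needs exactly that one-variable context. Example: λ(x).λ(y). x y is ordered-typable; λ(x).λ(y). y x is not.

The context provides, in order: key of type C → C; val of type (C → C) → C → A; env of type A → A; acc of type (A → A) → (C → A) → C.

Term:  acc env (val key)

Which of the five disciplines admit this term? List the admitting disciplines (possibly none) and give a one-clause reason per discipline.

admitted in: linear, affine, relevant, unrestricted
counts: key: 1×; val: 1×; env: 1×; acc: 1×
use order (left to right): acc, env, val, key
typing: ✓ — C
ordered: ✗ — no contiguous prefix/suffix split fits acc, env, val, key
linear: ✓ — each of key, val, env, acc used exactly once
affine: ✓ — no duplicate uses among key, val, env, acc
relevant: ✓ — key, val, env, acc: all used, weakening unneeded
unrestricted: ✓ — typability at C is all that's needed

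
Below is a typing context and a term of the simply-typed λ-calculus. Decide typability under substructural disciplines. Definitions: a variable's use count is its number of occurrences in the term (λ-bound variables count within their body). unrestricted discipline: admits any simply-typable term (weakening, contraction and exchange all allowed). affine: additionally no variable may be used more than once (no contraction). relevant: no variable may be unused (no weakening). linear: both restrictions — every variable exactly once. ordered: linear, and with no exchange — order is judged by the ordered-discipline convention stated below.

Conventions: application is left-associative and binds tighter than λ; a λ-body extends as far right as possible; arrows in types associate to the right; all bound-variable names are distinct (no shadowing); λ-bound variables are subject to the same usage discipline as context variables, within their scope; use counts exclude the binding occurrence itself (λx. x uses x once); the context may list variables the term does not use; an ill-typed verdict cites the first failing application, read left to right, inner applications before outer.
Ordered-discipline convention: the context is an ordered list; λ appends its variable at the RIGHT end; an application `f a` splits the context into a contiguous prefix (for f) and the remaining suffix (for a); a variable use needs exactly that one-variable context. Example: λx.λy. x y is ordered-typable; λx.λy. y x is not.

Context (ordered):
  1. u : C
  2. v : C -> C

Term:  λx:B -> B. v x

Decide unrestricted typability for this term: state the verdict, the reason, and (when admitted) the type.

no — not simply typable
variable uses: u=0, v=1, x (λ-bound)=1
left-to-right use order: v, x
typing: ill-typed: an argument B -> B mismatches the expected C
per-discipline verdicts: ordered ✗ · linear ✗ · affine ✗ · relevant ✗ · unrestricted ✗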